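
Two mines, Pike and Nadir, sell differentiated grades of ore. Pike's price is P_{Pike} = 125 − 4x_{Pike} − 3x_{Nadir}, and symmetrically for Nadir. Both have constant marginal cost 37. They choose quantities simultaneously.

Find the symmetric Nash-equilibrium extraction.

Mine Pike's profit: π = x_{Pike}(125 − 4x_{Pike} − 3x_{Nadir}) − 37x_{Pike}.
∂π/∂x_{Pike} = 88 − 8x_{Pike} − 3x_{Nadir} = 0 ⇒ x_{Pike} = 11 − 0.375x_{Nadir}.
By symmetry x_{Nadir} = x_{Pike}; substituting into the reaction function, 1.375x_{Pike} = 11 and x_{Pike} = 8.

8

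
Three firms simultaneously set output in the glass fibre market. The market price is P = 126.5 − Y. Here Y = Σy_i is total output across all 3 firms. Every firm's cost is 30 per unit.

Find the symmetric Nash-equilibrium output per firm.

A representative firm's profit is π_i = y_i(126.5 − Y) − 30y_i, with Y = y_i + Σ_{j≠i} y_j.
First-order condition: 96.5 − 2y_i − Σ_{j≠i} y_j = 0.
In a symmetric equilibrium every firm chooses the same y, so Σ_{j≠i} y_j = 2y. The condition becomes 96.5 − 4y = 0, giving y = 96.5/4 = 24.125.

24.125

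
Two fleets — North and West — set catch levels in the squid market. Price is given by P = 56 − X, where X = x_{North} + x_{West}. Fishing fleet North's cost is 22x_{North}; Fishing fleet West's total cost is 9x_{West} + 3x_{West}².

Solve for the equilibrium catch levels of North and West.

15, 4

Fishing fleet North's profit: π = x_{North}(56 − (x_{North} + x_{West})) − 22x_{North}.
∂π/∂x_{North} = 34 − 2x_{North} − x_{West} = 0, so x_{North} = 17 − 0.5x_{West}.
For West: ∂π/∂x_{West} = 47 − 8x_{West} − x_{North} = 0 ⇒ x_{West} = 5.875 − 0.125x_{North}.
Solving the two reaction functions simultaneously: (1 − (−0.5)(−0.125))x_{North} = 17 − 0.5·5.875, so 0.9375x_{North} = 14.0625 and x_{North} = 15.
Then x_{West} = 5.875 − 0.125·15 = 4.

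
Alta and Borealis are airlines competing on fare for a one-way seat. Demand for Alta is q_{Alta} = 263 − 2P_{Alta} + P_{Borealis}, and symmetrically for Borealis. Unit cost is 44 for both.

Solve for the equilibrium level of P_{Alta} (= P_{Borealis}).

117

Alta's profit: π = (P_{Alta} − 44)(263 − 2P_{Alta} + P_{Borealis}).
∂π/∂P_{Alta} = 351 − 4P_{Alta} + P_{Borealis} = 0 ⇒ P_{Alta} = 87.75 + 0.25P_{Borealis}.
Setting P_{Alta} = P_{Borealis} in the reaction function: P_{Alta} = 87.75 + 0.25P_{Alta}, so P_{Alta} = 87.75 / 0.75 = 117.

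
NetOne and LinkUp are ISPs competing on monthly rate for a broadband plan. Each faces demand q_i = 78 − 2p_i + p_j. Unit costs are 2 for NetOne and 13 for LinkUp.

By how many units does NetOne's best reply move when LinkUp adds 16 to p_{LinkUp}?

4

NetOne's profit: π = (p_{NetOne} − 2)(78 − 2p_{NetOne} + p_{LinkUp}).
∂π/∂p_{NetOne} = 82 − 4p_{NetOne} + p_{LinkUp} = 0 ⇒ p_{NetOne} = 20.5 + 0.25p_{LinkUp}.
The reaction-function slope is 0.25, so a 16-unit rise in p_{LinkUp} moves p_{NetOne} by 0.25 × 16 = 4. NetOne's best response rises — the actions are strategic complements.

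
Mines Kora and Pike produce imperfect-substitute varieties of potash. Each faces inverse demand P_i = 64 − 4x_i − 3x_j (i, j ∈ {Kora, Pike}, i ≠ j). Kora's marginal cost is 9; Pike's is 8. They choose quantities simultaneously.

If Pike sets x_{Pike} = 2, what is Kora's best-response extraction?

Mine Kora's profit: π = x_{Kora}(64 − 4x_{Kora} − 3x_{Pike}) − 9x_{Kora}.
∂π/∂x_{Kora} = 55 − 8x_{Kora} − 3x_{Pike} = 0 ⇒ x_{Kora} = 6.875 − 0.375x_{Pike}.
At x_{Pike} = 2: x_{Kora} = 6.875 − 0.375·2 = 6.125.

6.125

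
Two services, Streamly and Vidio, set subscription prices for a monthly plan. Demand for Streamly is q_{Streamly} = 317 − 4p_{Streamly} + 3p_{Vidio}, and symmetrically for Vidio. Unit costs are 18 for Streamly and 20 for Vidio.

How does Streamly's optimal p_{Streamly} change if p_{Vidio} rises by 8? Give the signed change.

3

Streamly's profit: π = (p_{Streamly} − 18)(317 − 4p_{Streamly} + 3p_{Vidio}).
∂π/∂p_{Streamly} = 389 − 8p_{Streamly} + 3p_{Vidio} = 0 ⇒ p_{Streamly} = 48.625 + 0.375p_{Vidio}.
The reaction-function slope is 0.375, so an 8-unit rise in p_{Vidio} moves p_{Streamly} by 0.375 × 8 = 3. Streamly's best response rises — the actions are strategic complements.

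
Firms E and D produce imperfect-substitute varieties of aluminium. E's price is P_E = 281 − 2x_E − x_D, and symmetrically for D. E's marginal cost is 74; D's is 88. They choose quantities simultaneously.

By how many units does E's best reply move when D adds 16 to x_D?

-4

Firm E's profit: π = x_E(281 − 2x_E − x_D) − 74x_E.
∂π/∂x_E = 207 − 4x_E − x_D = 0 ⇒ x_E = 51.75 − 0.25x_D.
The reaction-function slope is −0.25, so a 16-unit rise in x_D moves x_E by −0.25 × 16 = −4. E's best response falls — the actions are strategic substitutes.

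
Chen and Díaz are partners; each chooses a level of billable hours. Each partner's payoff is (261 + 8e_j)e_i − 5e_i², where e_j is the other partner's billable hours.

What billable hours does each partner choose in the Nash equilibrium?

Chen's payoff is (261 + 8e_D)e_C − 5e_C².
∂π/∂e_C = 261 + 8e_D − 10e_C = 0, so e_C = 26.1 + 0.8e_D.
By symmetry e_D = e_C; substituting into the reaction function, 0.2e_C = 26.1 and e_C = 130.5.

130.5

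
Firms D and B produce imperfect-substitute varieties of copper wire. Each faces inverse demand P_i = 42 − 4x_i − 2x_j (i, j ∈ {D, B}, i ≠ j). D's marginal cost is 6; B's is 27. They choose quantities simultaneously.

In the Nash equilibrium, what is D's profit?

73.96

Firm D's profit: π = x_D(42 − 4x_D − 2x_B) − 6x_D.
∂π/∂x_D = 36 − 8x_D − 2x_B = 0 ⇒ x_D = 4.5 − 0.25x_B.
Similarly x_B = 1.875 − 0.25x_D.
Plugging x_B into D's best response: x_D = 4.5 − 0.25(1.875 − 0.25x_D) ⇒ 0.9375x_D = 129/32, so x_D = 4.3.
Then x_B = 1.875 − 0.25·4.3 = 0.8.
P_D = 42 − 4·4.3 − 2·0.8 = 23.2.
Profit = (23.2 − 6)·4.3 = 73.96.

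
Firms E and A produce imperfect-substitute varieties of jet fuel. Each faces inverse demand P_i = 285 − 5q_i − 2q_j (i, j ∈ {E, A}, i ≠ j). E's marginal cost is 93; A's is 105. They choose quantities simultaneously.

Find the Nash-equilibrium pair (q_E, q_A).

16.25, 14.75

Firm E's profit: π = q_E(285 − 5q_E − 2q_A) − 93q_E.
∂π/∂q_E = 192 − 10q_E − 2q_A = 0 ⇒ q_E = 19.2 − 0.2q_A.
Similarly q_A = 18 − 0.2q_E.
Plugging q_A into E's best response: q_E = 19.2 − 0.2(18 − 0.2q_E) ⇒ 0.96q_E = 15.6, so q_E = 16.25.
Then q_A = 18 − 0.2·16.25 = 14.75.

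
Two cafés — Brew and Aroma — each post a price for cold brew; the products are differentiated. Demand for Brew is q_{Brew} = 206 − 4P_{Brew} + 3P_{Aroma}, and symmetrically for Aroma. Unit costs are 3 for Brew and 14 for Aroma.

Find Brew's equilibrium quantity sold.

172

Brew's profit: π = (P_{Brew} − 3)(206 − 4P_{Brew} + 3P_{Aroma}).
∂π/∂P_{Brew} = 218 − 8P_{Brew} + 3P_{Aroma} = 0 ⇒ P_{Brew} = 27.25 + 0.375P_{Aroma}.
Similarly P_{Aroma} = 32.75 + 0.375P_{Brew}.
Substituting the second reaction function into the first: P_{Brew} = 27.25 + 0.375(32.75 + 0.375P_{Brew}), which gives (55/64)P_{Brew} = 1265/32 ⇒ P_{Brew} = 46.
Then P_{Aroma} = 32.75 + 0.375·46 = 50.
q_{Brew} = 206 − 4·46 + 3·50 = 172.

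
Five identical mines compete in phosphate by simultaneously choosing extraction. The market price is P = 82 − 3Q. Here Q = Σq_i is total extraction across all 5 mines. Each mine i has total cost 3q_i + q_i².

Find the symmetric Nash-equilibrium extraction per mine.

3.95

A representative mine's profit is π_i = q_i(82 − 3Q) − 3q_i − q_i², with Q = q_i + Σ_{j≠i} q_j.
First-order condition: 79 − 8q_i − 3Σ_{j≠i} q_j = 0.
In a symmetric equilibrium every mine chooses the same q, so Σ_{j≠i} q_j = 4q. The condition becomes 79 − 20q = 0, giving q = 79/20 = 3.95.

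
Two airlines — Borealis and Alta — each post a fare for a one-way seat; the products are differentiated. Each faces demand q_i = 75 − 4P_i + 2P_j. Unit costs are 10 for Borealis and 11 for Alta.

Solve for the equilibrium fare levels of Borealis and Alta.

19.3, 19.7

Borealis's profit: π = (P_{Borealis} − 10)(75 − 4P_{Borealis} + 2P_{Alta}).
∂π/∂P_{Borealis} = 115 − 8P_{Borealis} + 2P_{Alta} = 0 ⇒ P_{Borealis} = 14.375 + 0.25P_{Alta}.
Similarly P_{Alta} = 14.875 + 0.25P_{Borealis}.
Solving the two reaction functions simultaneously: (1 − (0.25)(0.25))P_{Borealis} = 14.375 + 0.25·14.875, so 0.9375P_{Borealis} = 579/32 and P_{Borealis} = 19.3.
Then P_{Alta} = 14.875 + 0.25·19.3 = 19.7.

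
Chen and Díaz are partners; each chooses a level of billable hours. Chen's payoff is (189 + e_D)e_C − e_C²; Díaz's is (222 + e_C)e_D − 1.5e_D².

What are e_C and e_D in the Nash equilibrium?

157.8, 126.6

Expanding Chen's payoff: 189e_C + e_De_C − e_C².
∂π/∂e_C = 189 + e_D − 2e_C = 0, so e_C = 94.5 + 0.5e_D.
Likewise for Díaz: e_D = 74 + (1/3)e_C.
Plugging e_D into Chen's best response: e_C = 94.5 + 0.5(74 + (1/3)e_C) ⇒ (5/6)e_C = 131.5, so e_C = 157.8.
Then e_D = 74 + (1/3)·157.8 = 126.6.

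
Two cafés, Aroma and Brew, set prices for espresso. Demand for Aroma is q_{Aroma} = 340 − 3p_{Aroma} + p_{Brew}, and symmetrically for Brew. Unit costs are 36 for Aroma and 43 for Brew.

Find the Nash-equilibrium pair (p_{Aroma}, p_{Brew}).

90.2, 93.2

Aroma's profit: π = (p_{Aroma} − 36)(340 − 3p_{Aroma} + p_{Brew}).
∂π/∂p_{Aroma} = 448 − 6p_{Aroma} + p_{Brew} = 0 ⇒ p_{Aroma} = 224/3 + (1/6)p_{Brew}.
Similarly p_{Brew} = 469/6 + (1/6)p_{Aroma}.
Solving the two reaction functions simultaneously: (1 − (1/6)(1/6))p_{Aroma} = 224/3 + (1/6)·(469/6), so (35/36)p_{Aroma} = 3157/36 and p_{Aroma} = 90.2.
Then p_{Brew} = 469/6 + (1/6)·90.2 = 93.2.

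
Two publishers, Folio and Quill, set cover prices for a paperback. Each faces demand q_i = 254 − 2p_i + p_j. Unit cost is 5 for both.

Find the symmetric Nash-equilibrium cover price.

88

Folio's profit: π = (p_{Folio} − 5)(254 − 2p_{Folio} + p_{Quill}).
∂π/∂p_{Folio} = 264 − 4p_{Folio} + p_{Quill} = 0 ⇒ p_{Folio} = 66 + 0.25p_{Quill}.
Setting p_{Folio} = p_{Quill} in the reaction function: p_{Folio} = 66 + 0.25p_{Folio}, so p_{Folio} = 66 / 0.75 = 88.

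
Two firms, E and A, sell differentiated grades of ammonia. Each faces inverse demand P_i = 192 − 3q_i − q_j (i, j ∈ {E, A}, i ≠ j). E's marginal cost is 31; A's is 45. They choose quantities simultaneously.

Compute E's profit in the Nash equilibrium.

Firm E's profit: π = q_E(192 − 3q_E − q_A) − 31q_E.
∂π/∂q_E = 161 − 6q_E − q_A = 0 ⇒ q_E = 161/6 − (1/6)q_A.
Similarly q_A = 24.5 − (1/6)q_E.
Plugging q_A into E's best response: q_E = 161/6 − (1/6)(24.5 − (1/6)q_E) ⇒ (35/36)q_E = 22.75, so q_E = 23.4.
Then q_A = 24.5 − (1/6)·23.4 = 20.6.
P_E = 192 − 3·23.4 − 20.6 = 101.2.
Profit = (101.2 − 31)·23.4 = 1642.68.

1642.68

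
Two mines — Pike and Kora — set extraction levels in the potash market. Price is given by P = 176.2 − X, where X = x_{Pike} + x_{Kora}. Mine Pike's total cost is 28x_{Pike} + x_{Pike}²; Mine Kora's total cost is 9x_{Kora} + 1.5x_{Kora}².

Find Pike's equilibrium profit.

1824.08

Mine Pike's profit: π = x_{Pike}(176.2 − (x_{Pike} + x_{Kora})) − 28x_{Pike} − x_{Pike}².
∂π/∂x_{Pike} = 148.2 − 4x_{Pike} − x_{Kora} = 0, so x_{Pike} = 37.05 − 0.25x_{Kora}.
For Kora: ∂π/∂x_{Kora} = 167.2 − 5x_{Kora} − x_{Pike} = 0 ⇒ x_{Kora} = 33.44 − 0.2x_{Pike}.
Plugging x_{Kora} into Pike's best response: x_{Pike} = 37.05 − 0.25(33.44 − 0.2x_{Pike}) ⇒ 0.95x_{Pike} = 28.69, so x_{Pike} = 30.2.
Then x_{Kora} = 33.44 − 0.2·30.2 = 27.4.
Price P = 176.2 − 57.6 = 118.6.
Pike's profit: (118.6 − 28)·30.2 − (30.2)² = 1824.08.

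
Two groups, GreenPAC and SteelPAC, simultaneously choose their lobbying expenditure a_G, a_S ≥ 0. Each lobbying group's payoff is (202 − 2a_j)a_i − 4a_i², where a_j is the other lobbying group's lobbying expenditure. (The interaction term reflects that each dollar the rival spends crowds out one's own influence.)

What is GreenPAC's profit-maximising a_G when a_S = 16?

GreenPAC's payoff is (202 − 2a_S)a_G − 4a_G².
∂π/∂a_G = 202 − 2a_S − 8a_G = 0, so a_G = 25.25 − 0.25a_S.
At a_S = 16: a_G = 25.25 − 0.25·16 = 21.25.

21.25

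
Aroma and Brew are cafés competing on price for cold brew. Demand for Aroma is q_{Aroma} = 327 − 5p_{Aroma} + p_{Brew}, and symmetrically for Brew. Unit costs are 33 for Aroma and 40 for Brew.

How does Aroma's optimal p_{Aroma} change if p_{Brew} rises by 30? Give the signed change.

Aroma's profit: π = (p_{Aroma} − 33)(327 − 5p_{Aroma} + p_{Brew}).
∂π/∂p_{Aroma} = 492 − 10p_{Aroma} + p_{Brew} = 0 ⇒ p_{Aroma} = 49.2 + 0.1p_{Brew}.
The reaction-function slope is 0.1, so a 30-unit rise in p_{Brew} moves p_{Aroma} by 0.1 × 30 = 3. Aroma's best response rises — the actions are strategic complements.

3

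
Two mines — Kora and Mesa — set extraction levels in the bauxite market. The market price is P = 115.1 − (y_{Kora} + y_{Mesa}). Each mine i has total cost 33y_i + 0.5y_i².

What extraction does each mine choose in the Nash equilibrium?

Mine Kora's profit: π = y_{Kora}(115.1 − (y_{Kora} + y_{Mesa})) − 33y_{Kora} − 0.5y_{Kora}².
∂π/∂y_{Kora} = 82.1 − 3y_{Kora} − y_{Mesa} = 0, so y_{Kora} = 821/30 − (1/3)y_{Mesa}.
Setting y_{Kora} = y_{Mesa} in the reaction function: y_{Kora} = 821/30 − (1/3)y_{Kora}, so y_{Kora} = (821/30) / (4/3) = 20.525.

20.525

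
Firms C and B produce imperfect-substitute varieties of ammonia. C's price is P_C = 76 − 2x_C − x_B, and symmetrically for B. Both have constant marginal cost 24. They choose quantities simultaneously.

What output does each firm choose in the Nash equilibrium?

Firm C's profit: π = x_C(76 − 2x_C − x_B) − 24x_C.
∂π/∂x_C = 52 − 4x_C − x_B = 0 ⇒ x_C = 13 − 0.25x_B.
By symmetry x_B = x_C; substituting into the reaction function, 1.25x_C = 13 and x_C = 10.4.

10.4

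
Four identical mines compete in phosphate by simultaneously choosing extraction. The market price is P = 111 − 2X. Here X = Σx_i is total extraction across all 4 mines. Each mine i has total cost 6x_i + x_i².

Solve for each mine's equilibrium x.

A representative mine's profit is π_i = x_i(111 − 2X) − 6x_i − x_i², with X = x_i + Σ_{j≠i} x_j.
First-order condition: 105 − 6x_i − 2Σ_{j≠i} x_j = 0.
With identical mines, set every x_j = x: then 105 − 6x − 6x = 0, i.e. x = 105/12 = 8.75.

8.75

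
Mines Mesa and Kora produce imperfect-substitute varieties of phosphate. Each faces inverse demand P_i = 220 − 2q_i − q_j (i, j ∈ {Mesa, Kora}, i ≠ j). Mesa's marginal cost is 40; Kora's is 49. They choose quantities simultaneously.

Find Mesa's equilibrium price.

Mine Mesa's profit: π = q_{Mesa}(220 − 2q_{Mesa} − q_{Kora}) − 40q_{Mesa}.
∂π/∂q_{Mesa} = 180 − 4q_{Mesa} − q_{Kora} = 0 ⇒ q_{Mesa} = 45 − 0.25q_{Kora}.
Similarly q_{Kora} = 42.75 − 0.25q_{Mesa}.
Substituting the second reaction function into the first: q_{Mesa} = 45 − 0.25(42.75 − 0.25q_{Mesa}), which gives 0.9375q_{Mesa} = 34.3125 ⇒ q_{Mesa} = 36.6.
Then q_{Kora} = 42.75 − 0.25·36.6 = 33.6.
P_{Mesa} = 220 − 2·36.6 − 33.6 = 113.2.

113.2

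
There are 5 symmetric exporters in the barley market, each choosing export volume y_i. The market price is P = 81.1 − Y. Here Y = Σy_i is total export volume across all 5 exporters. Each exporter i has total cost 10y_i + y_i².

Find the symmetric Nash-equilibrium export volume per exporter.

A representative exporter's profit is π_i = y_i(81.1 − Y) − 10y_i − y_i², with Y = y_i + Σ_{j≠i} y_j.
First-order condition: 71.1 − 4y_i − Σ_{j≠i} y_j = 0.
With identical exporters, set every y_j = y: then 71.1 − 4y − 4y = 0, i.e. y = 71.1/8 = 8.8875.

8.8875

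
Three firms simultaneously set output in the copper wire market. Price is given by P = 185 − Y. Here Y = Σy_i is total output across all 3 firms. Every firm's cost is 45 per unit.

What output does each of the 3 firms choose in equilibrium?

A representative firm's profit is π_i = y_i(185 − Y) − 45y_i, with Y = y_i + Σ_{j≠i} y_j.
First-order condition: 140 − 2y_i − Σ_{j≠i} y_j = 0.
In a symmetric equilibrium every firm chooses the same y, so Σ_{j≠i} y_j = 2y. The condition becomes 140 − 4y = 0, giving y = 140/4 = 35.

35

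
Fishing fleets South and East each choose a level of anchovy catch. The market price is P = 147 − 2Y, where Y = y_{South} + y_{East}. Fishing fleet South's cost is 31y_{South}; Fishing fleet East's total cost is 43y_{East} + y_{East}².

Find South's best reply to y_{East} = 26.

Fishing fleet South's profit: π = y_{South}(147 − 2(y_{South} + y_{East})) − 31y_{South}.
∂π/∂y_{South} = 116 − 4y_{South} − 2y_{East} = 0, so y_{South} = 29 − 0.5y_{East}.
At y_{East} = 26: y_{South} = 29 − 0.5·26 = 16.

16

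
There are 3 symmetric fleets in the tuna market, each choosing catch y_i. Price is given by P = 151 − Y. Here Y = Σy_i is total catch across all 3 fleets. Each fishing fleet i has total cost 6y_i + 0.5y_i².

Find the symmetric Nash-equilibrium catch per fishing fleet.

29

A representative fishing fleet's profit is π_i = y_i(151 − Y) − 6y_i − 0.5y_i², with Y = y_i + Σ_{j≠i} y_j.
First-order condition: 145 − 3y_i − Σ_{j≠i} y_j = 0.
In a symmetric equilibrium every fishing fleet chooses the same y, so Σ_{j≠i} y_j = 2y. The condition becomes 145 − 5y = 0, giving y = 145/5 = 29.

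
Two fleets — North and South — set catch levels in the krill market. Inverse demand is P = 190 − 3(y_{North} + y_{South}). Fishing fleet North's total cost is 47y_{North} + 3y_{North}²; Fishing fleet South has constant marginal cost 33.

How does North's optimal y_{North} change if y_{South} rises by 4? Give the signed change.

-1

Fishing fleet North's profit: π = y_{North}(190 − 3(y_{North} + y_{South})) − 47y_{North} − 3y_{North}².
∂π/∂y_{North} = 143 − 12y_{North} − 3y_{South} = 0, so y_{North} = 143/12 − 0.25y_{South}.
The reaction-function slope is −0.25, so a 4-unit rise in y_{South} moves y_{North} by −0.25 × 4 = −1. North's best response falls — the actions are strategic substitutes.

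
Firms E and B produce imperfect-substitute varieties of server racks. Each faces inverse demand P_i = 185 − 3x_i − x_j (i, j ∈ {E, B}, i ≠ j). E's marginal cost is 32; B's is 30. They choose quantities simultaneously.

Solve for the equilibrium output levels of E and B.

Firm E's profit: π = x_E(185 − 3x_E − x_B) − 32x_E.
∂π/∂x_E = 153 − 6x_E − x_B = 0 ⇒ x_E = 25.5 − (1/6)x_B.
Similarly x_B = 155/6 − (1/6)x_E.
Substituting the second reaction function into the first: x_E = 25.5 − (1/6)(155/6 − (1/6)x_E), which gives (35/36)x_E = 763/36 ⇒ x_E = 21.8.
Then x_B = 155/6 − (1/6)·21.8 = 22.2.

21.8, 22.2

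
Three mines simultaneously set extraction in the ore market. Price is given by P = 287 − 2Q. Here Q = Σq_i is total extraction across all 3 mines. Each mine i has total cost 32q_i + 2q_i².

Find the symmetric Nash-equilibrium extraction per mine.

A representative mine's profit is π_i = q_i(287 − 2Q) − 32q_i − 2q_i², with Q = q_i + Σ_{j≠i} q_j.
First-order condition: 255 − 8q_i − 2Σ_{j≠i} q_j = 0.
Imposing symmetry (q_j = q for all j) turns Σ_{j≠i} q_j into 2q, so 255 = 12q and q = 21.25.

21.25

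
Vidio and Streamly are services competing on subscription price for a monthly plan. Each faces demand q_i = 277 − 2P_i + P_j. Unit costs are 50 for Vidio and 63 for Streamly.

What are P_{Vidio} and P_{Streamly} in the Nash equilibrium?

127.4, 132.6

Vidio's profit: π = (P_{Vidio} − 50)(277 − 2P_{Vidio} + P_{Streamly}).
∂π/∂P_{Vidio} = 377 − 4P_{Vidio} + P_{Streamly} = 0 ⇒ P_{Vidio} = 94.25 + 0.25P_{Streamly}.
Similarly P_{Streamly} = 100.75 + 0.25P_{Vidio}.
Solving the two reaction functions simultaneously: (1 − (0.25)(0.25))P_{Vidio} = 94.25 + 0.25·100.75, so 0.9375P_{Vidio} = 119.4375 and P_{Vidio} = 127.4.
Then P_{Streamly} = 100.75 + 0.25·127.4 = 132.6.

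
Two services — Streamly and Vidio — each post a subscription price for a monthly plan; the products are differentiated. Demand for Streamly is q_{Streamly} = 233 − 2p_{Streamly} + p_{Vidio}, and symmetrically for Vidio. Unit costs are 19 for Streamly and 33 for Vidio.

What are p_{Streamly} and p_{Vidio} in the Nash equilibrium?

92.2, 97.8

Streamly's profit: π = (p_{Streamly} − 19)(233 − 2p_{Streamly} + p_{Vidio}).
∂π/∂p_{Streamly} = 271 − 4p_{Streamly} + p_{Vidio} = 0 ⇒ p_{Streamly} = 67.75 + 0.25p_{Vidio}.
Similarly p_{Vidio} = 74.75 + 0.25p_{Streamly}.
Plugging p_{Vidio} into Streamly's best response: p_{Streamly} = 67.75 + 0.25(74.75 + 0.25p_{Streamly}) ⇒ 0.9375p_{Streamly} = 86.4375, so p_{Streamly} = 92.2.
Then p_{Vidio} = 74.75 + 0.25·92.2 = 97.8.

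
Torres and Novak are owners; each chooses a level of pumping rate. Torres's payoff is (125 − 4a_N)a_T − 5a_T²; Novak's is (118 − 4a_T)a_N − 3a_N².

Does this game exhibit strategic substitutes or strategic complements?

Expanding Torres's payoff: 125a_T − 4a_Na_T − 5a_T².
∂π/∂a_T = 125 − 4a_N − 10a_T = 0, so a_T = 12.5 − 0.4a_N.
The best-response slope da_T/da_N = −0.4 < 0: the reaction function is downward-sloping, so the choices are strategic substitutes.

strategic substitutes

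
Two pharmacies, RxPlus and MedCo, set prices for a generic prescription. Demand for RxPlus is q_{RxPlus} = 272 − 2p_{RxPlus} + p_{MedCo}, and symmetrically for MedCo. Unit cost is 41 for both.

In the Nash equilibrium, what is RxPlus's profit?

RxPlus's profit: π = (p_{RxPlus} − 41)(272 − 2p_{RxPlus} + p_{MedCo}).
∂π/∂p_{RxPlus} = 354 − 4p_{RxPlus} + p_{MedCo} = 0 ⇒ p_{RxPlus} = 88.5 + 0.25p_{MedCo}.
The game is symmetric, so in equilibrium p_{MedCo} = p_{RxPlus}: the reaction function gives 0.75p_{RxPlus} = 88.5, hence p_{RxPlus} = 118.
q_{RxPlus} = 272 − 2·118 + 118 = 154.
Profit = (118 − 41)·154 = 11858.

11858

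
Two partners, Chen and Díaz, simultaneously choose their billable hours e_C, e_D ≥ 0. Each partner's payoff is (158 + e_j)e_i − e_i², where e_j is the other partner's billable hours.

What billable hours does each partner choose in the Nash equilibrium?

Chen's payoff is (158 + e_D)e_C − e_C².
∂π/∂e_C = 158 + e_D − 2e_C = 0, so e_C = 79 + 0.5e_D.
Setting e_C = e_D in the reaction function: e_C = 79 + 0.5e_C, so e_C = 79 / 0.5 = 158.

158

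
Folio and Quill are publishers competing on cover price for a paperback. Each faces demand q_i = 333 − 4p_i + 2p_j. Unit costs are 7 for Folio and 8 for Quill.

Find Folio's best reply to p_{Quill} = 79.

Folio's profit: π = (p_{Folio} − 7)(333 − 4p_{Folio} + 2p_{Quill}).
∂π/∂p_{Folio} = 361 − 8p_{Folio} + 2p_{Quill} = 0 ⇒ p_{Folio} = 45.125 + 0.25p_{Quill}.
At p_{Quill} = 79: p_{Folio} = 45.125 + 0.25·79 = 64.875.

64.875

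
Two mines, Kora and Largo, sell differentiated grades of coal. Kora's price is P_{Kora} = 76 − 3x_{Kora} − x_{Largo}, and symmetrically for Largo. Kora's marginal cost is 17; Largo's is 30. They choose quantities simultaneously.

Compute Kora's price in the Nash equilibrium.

Mine Kora's profit: π = x_{Kora}(76 − 3x_{Kora} − x_{Largo}) − 17x_{Kora}.
∂π/∂x_{Kora} = 59 − 6x_{Kora} − x_{Largo} = 0 ⇒ x_{Kora} = 59/6 − (1/6)x_{Largo}.
Similarly x_{Largo} = 23/3 − (1/6)x_{Kora}.
Substituting the second reaction function into the first: x_{Kora} = 59/6 − (1/6)(23/3 − (1/6)x_{Kora}), which gives (35/36)x_{Kora} = 77/9 ⇒ x_{Kora} = 8.8.
Then x_{Largo} = 23/3 − (1/6)·8.8 = 6.2.
P_{Kora} = 76 − 3·8.8 − 6.2 = 43.4.

43.4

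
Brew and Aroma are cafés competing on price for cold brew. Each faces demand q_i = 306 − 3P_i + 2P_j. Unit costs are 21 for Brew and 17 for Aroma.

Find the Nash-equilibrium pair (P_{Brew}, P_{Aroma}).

Brew's profit: π = (P_{Brew} − 21)(306 − 3P_{Brew} + 2P_{Aroma}).
∂π/∂P_{Brew} = 369 − 6P_{Brew} + 2P_{Aroma} = 0 ⇒ P_{Brew} = 61.5 + (1/3)P_{Aroma}.
Similarly P_{Aroma} = 59.5 + (1/3)P_{Brew}.
Solving the two reaction functions simultaneously: (1 − (1/3)(1/3))P_{Brew} = 61.5 + (1/3)·59.5, so (8/9)P_{Brew} = 244/3 and P_{Brew} = 91.5.
Then P_{Aroma} = 59.5 + (1/3)·91.5 = 90.

91.5, 90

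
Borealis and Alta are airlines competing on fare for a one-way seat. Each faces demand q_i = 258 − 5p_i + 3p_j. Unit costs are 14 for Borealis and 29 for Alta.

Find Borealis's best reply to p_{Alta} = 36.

43.6

Borealis's profit: π = (p_{Borealis} − 14)(258 − 5p_{Borealis} + 3p_{Alta}).
∂π/∂p_{Borealis} = 328 − 10p_{Borealis} + 3p_{Alta} = 0 ⇒ p_{Borealis} = 32.8 + 0.3p_{Alta}.
At p_{Alta} = 36: p_{Borealis} = 32.8 + 0.3·36 = 43.6.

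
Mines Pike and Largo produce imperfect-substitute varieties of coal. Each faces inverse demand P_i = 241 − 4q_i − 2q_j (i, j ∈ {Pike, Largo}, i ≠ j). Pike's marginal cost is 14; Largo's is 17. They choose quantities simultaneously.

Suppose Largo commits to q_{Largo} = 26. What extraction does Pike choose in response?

21.875

Mine Pike's profit: π = q_{Pike}(241 − 4q_{Pike} − 2q_{Largo}) − 14q_{Pike}.
∂π/∂q_{Pike} = 227 − 8q_{Pike} − 2q_{Largo} = 0 ⇒ q_{Pike} = 28.375 − 0.25q_{Largo}.
At q_{Largo} = 26: q_{Pike} = 28.375 − 0.25·26 = 21.875.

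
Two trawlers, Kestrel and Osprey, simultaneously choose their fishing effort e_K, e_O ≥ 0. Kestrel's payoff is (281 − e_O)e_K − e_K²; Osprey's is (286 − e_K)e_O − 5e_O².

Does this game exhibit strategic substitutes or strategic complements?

strategic substitutes

Expanding Kestrel's payoff: 281e_K − e_Oe_K − e_K².
∂π/∂e_K = 281 − e_O − 2e_K = 0, so e_K = 140.5 − 0.5e_O.
The best-response slope de_K/de_O = −0.5 < 0: the reaction function is downward-sloping, so the choices are strategic substitutes.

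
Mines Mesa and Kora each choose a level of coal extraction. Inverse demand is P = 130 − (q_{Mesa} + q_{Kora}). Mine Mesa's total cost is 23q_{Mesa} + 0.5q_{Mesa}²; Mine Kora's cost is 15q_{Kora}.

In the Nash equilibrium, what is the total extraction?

67.4

Mine Mesa's profit: π = q_{Mesa}(130 − (q_{Mesa} + q_{Kora})) − 23q_{Mesa} − 0.5q_{Mesa}².
∂π/∂q_{Mesa} = 107 − 3q_{Mesa} − q_{Kora} = 0, so q_{Mesa} = 107/3 − (1/3)q_{Kora}.
For Kora: ∂π/∂q_{Kora} = 115 − 2q_{Kora} − q_{Mesa} = 0 ⇒ q_{Kora} = 57.5 − 0.5q_{Mesa}.
Solving the two reaction functions simultaneously: (1 − (−1/3)(−0.5))q_{Mesa} = 107/3 − (1/3)·57.5, so (5/6)q_{Mesa} = 16.5 and q_{Mesa} = 19.8.
Then q_{Kora} = 57.5 − 0.5·19.8 = 47.6.
Total extraction: 19.8 + 47.6 = 67.4.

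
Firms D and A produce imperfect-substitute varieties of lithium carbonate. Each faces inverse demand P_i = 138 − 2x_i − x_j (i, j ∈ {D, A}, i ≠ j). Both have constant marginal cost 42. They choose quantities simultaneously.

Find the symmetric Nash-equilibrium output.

Firm D's profit: π = x_D(138 − 2x_D − x_A) − 42x_D.
∂π/∂x_D = 96 − 4x_D − x_A = 0 ⇒ x_D = 24 − 0.25x_A.
The game is symmetric, so in equilibrium x_A = x_D: the reaction function gives 1.25x_D = 24, hence x_D = 19.2.

19.2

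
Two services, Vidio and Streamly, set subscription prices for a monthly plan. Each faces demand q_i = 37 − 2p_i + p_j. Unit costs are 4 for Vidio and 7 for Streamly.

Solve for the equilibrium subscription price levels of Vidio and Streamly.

15.4, 16.6

Vidio's profit: π = (p_{Vidio} − 4)(37 − 2p_{Vidio} + p_{Streamly}).
∂π/∂p_{Vidio} = 45 − 4p_{Vidio} + p_{Streamly} = 0 ⇒ p_{Vidio} = 11.25 + 0.25p_{Streamly}.
Similarly p_{Streamly} = 12.75 + 0.25p_{Vidio}.
Substituting the second reaction function into the first: p_{Vidio} = 11.25 + 0.25(12.75 + 0.25p_{Vidio}), which gives 0.9375p_{Vidio} = 14.4375 ⇒ p_{Vidio} = 15.4.
Then p_{Streamly} = 12.75 + 0.25·15.4 = 16.6.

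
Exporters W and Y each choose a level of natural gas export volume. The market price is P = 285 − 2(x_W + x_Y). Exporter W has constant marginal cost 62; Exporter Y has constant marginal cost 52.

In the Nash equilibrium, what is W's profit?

Exporter W's profit: π = x_W(285 − 2(x_W + x_Y)) − 62x_W.
∂π/∂x_W = 223 − 4x_W − 2x_Y = 0, so x_W = 55.75 − 0.5x_Y.
By the same steps for Y: x_Y = 58.25 − 0.5x_W.
Substituting the second reaction function into the first: x_W = 55.75 − 0.5(58.25 − 0.5x_W), which gives 0.75x_W = 26.625 ⇒ x_W = 35.5.
Then x_Y = 58.25 − 0.5·35.5 = 40.5.
Price P = 285 − 2·76 = 133.
W's profit: (133 − 62)·35.5 = 2520.5.

2520.5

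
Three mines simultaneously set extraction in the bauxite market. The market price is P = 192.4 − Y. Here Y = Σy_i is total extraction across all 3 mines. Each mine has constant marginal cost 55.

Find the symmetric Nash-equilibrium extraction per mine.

A representative mine's profit is π_i = y_i(192.4 − Y) − 55y_i, with Y = y_i + Σ_{j≠i} y_j.
First-order condition: 137.4 − 2y_i − Σ_{j≠i} y_j = 0.
Imposing symmetry (y_j = y for all j) turns Σ_{j≠i} y_j into 2y, so 137.4 = 4y and y = 34.35.

34.35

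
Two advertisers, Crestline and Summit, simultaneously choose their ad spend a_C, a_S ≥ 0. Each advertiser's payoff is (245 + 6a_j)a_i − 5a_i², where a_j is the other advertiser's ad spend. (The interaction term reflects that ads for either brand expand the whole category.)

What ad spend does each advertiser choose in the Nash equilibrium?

61.25

Crestline's payoff is (245 + 6a_S)a_C − 5a_C².
∂π/∂a_C = 245 + 6a_S − 10a_C = 0, so a_C = 24.5 + 0.6a_S.
The game is symmetric, so in equilibrium a_S = a_C: the reaction function gives 0.4a_C = 24.5, hence a_C = 61.25.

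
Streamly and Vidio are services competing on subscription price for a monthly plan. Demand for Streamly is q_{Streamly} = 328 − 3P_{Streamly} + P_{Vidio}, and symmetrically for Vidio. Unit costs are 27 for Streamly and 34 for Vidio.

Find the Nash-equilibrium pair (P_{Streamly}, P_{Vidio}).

82.4, 85.4

Streamly's profit: π = (P_{Streamly} − 27)(328 − 3P_{Streamly} + P_{Vidio}).
∂π/∂P_{Streamly} = 409 − 6P_{Streamly} + P_{Vidio} = 0 ⇒ P_{Streamly} = 409/6 + (1/6)P_{Vidio}.
Similarly P_{Vidio} = 215/3 + (1/6)P_{Streamly}.
Solving the two reaction functions simultaneously: (1 − (1/6)(1/6))P_{Streamly} = 409/6 + (1/6)·(215/3), so (35/36)P_{Streamly} = 721/9 and P_{Streamly} = 82.4.
Then P_{Vidio} = 215/3 + (1/6)·82.4 = 85.4.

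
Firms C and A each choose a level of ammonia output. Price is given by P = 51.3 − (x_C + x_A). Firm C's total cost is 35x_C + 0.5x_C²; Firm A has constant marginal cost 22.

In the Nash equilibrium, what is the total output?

14.98

Firm C's profit: π = x_C(51.3 − (x_C + x_A)) − 35x_C − 0.5x_C².
∂π/∂x_C = 16.3 − 3x_C − x_A = 0, so x_C = 163/30 − (1/3)x_A.
For A: ∂π/∂x_A = 29.3 − 2x_A − x_C = 0 ⇒ x_A = 14.65 − 0.5x_C.
Plugging x_A into C's best response: x_C = 163/30 − (1/3)(14.65 − 0.5x_C) ⇒ (5/6)x_C = 0.55, so x_C = 0.66.
Then x_A = 14.65 − 0.5·0.66 = 14.32.
Total output: 0.66 + 14.32 = 14.98.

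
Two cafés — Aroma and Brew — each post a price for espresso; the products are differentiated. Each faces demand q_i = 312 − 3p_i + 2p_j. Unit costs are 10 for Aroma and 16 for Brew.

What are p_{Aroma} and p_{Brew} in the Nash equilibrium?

Aroma's profit: π = (p_{Aroma} − 10)(312 − 3p_{Aroma} + 2p_{Brew}).
∂π/∂p_{Aroma} = 342 − 6p_{Aroma} + 2p_{Brew} = 0 ⇒ p_{Aroma} = 57 + (1/3)p_{Brew}.
Similarly p_{Brew} = 60 + (1/3)p_{Aroma}.
Plugging p_{Brew} into Aroma's best response: p_{Aroma} = 57 + (1/3)(60 + (1/3)p_{Aroma}) ⇒ (8/9)p_{Aroma} = 77, so p_{Aroma} = 86.625.
Then p_{Brew} = 60 + (1/3)·86.625 = 88.875.

86.625, 88.875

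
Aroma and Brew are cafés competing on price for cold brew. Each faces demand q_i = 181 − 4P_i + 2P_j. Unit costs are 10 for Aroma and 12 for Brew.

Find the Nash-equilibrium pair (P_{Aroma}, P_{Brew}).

37.1, 37.9

Aroma's profit: π = (P_{Aroma} − 10)(181 − 4P_{Aroma} + 2P_{Brew}).
∂π/∂P_{Aroma} = 221 − 8P_{Aroma} + 2P_{Brew} = 0 ⇒ P_{Aroma} = 27.625 + 0.25P_{Brew}.
Similarly P_{Brew} = 28.625 + 0.25P_{Aroma}.
Solving the two reaction functions simultaneously: (1 − (0.25)(0.25))P_{Aroma} = 27.625 + 0.25·28.625, so 0.9375P_{Aroma} = 1113/32 and P_{Aroma} = 37.1.
Then P_{Brew} = 28.625 + 0.25·37.1 = 37.9.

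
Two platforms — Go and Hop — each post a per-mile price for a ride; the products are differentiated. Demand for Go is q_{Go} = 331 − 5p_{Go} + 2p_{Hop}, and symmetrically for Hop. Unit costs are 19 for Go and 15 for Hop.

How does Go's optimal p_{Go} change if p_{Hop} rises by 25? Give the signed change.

Go's profit: π = (p_{Go} − 19)(331 − 5p_{Go} + 2p_{Hop}).
∂π/∂p_{Go} = 426 − 10p_{Go} + 2p_{Hop} = 0 ⇒ p_{Go} = 42.6 + 0.2p_{Hop}.
The reaction-function slope is 0.2, so a 25-unit rise in p_{Hop} moves p_{Go} by 0.2 × 25 = 5. Go's best response rises — the actions are strategic complements.

5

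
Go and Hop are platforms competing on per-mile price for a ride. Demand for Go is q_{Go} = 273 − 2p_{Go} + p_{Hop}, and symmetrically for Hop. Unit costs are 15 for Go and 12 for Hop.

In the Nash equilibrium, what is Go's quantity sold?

171.2

Go's profit: π = (p_{Go} − 15)(273 − 2p_{Go} + p_{Hop}).
∂π/∂p_{Go} = 303 − 4p_{Go} + p_{Hop} = 0 ⇒ p_{Go} = 75.75 + 0.25p_{Hop}.
Similarly p_{Hop} = 74.25 + 0.25p_{Go}.
Plugging p_{Hop} into Go's best response: p_{Go} = 75.75 + 0.25(74.25 + 0.25p_{Go}) ⇒ 0.9375p_{Go} = 94.3125, so p_{Go} = 100.6.
Then p_{Hop} = 74.25 + 0.25·100.6 = 99.4.
q_{Go} = 273 − 2·100.6 + 99.4 = 171.2.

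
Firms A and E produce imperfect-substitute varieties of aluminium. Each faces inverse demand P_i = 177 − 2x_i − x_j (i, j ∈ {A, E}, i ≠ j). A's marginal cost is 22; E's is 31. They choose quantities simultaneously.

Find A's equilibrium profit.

Firm A's profit: π = x_A(177 − 2x_A − x_E) − 22x_A.
∂π/∂x_A = 155 − 4x_A − x_E = 0 ⇒ x_A = 38.75 − 0.25x_E.
Similarly x_E = 36.5 − 0.25x_A.
Plugging x_E into A's best response: x_A = 38.75 − 0.25(36.5 − 0.25x_A) ⇒ 0.9375x_A = 29.625, so x_A = 31.6.
Then x_E = 36.5 − 0.25·31.6 = 28.6.
P_A = 177 − 2·31.6 − 28.6 = 85.2.
Profit = (85.2 − 22)·31.6 = 1997.12.

1997.12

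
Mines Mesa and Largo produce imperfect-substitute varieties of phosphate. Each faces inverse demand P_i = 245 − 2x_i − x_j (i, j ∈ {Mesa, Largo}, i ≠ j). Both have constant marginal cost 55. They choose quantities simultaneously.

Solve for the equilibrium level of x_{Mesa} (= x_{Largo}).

Mine Mesa's profit: π = x_{Mesa}(245 − 2x_{Mesa} − x_{Largo}) − 55x_{Mesa}.
∂π/∂x_{Mesa} = 190 − 4x_{Mesa} − x_{Largo} = 0 ⇒ x_{Mesa} = 47.5 − 0.25x_{Largo}.
Setting x_{Mesa} = x_{Largo} in the reaction function: x_{Mesa} = 47.5 − 0.25x_{Mesa}, so x_{Mesa} = 47.5 / 1.25 = 38.

38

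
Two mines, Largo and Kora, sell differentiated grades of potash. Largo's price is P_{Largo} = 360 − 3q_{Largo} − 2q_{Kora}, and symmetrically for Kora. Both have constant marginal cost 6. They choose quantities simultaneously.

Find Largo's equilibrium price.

138.75

Mine Largo's profit: π = q_{Largo}(360 − 3q_{Largo} − 2q_{Kora}) − 6q_{Largo}.
∂π/∂q_{Largo} = 354 − 6q_{Largo} − 2q_{Kora} = 0 ⇒ q_{Largo} = 59 − (1/3)q_{Kora}.
Setting q_{Largo} = q_{Kora} in the reaction function: q_{Largo} = 59 − (1/3)q_{Largo}, so q_{Largo} = 59 / (4/3) = 44.25.
P_{Largo} = 360 − 3·44.25 − 2·44.25 = 138.75.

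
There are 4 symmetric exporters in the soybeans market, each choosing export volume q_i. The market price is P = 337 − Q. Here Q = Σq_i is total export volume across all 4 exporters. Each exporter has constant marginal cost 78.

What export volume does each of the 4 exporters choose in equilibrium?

51.8

A representative exporter's profit is π_i = q_i(337 − Q) − 78q_i, with Q = q_i + Σ_{j≠i} q_j.
First-order condition: 259 − 2q_i − Σ_{j≠i} q_j = 0.
With identical exporters, set every q_j = q: then 259 − 2q − 3q = 0, i.e. q = 259/5 = 51.8.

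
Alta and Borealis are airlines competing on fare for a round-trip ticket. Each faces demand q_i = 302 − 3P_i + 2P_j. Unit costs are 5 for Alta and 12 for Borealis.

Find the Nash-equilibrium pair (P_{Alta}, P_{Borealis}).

80.5625, 83.1875

Alta's profit: π = (P_{Alta} − 5)(302 − 3P_{Alta} + 2P_{Borealis}).
∂π/∂P_{Alta} = 317 − 6P_{Alta} + 2P_{Borealis} = 0 ⇒ P_{Alta} = 317/6 + (1/3)P_{Borealis}.
Similarly P_{Borealis} = 169/3 + (1/3)P_{Alta}.
Substituting the second reaction function into the first: P_{Alta} = 317/6 + (1/3)(169/3 + (1/3)P_{Alta}), which gives (8/9)P_{Alta} = 1289/18 ⇒ P_{Alta} = 80.5625.
Then P_{Borealis} = 169/3 + (1/3)·80.5625 = 83.1875.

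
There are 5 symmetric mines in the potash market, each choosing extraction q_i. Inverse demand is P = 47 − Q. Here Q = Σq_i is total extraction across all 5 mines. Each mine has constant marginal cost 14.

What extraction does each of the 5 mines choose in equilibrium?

A representative mine's profit is π_i = q_i(47 − Q) − 14q_i, with Q = q_i + Σ_{j≠i} q_j.
First-order condition: 33 − 2q_i − Σ_{j≠i} q_j = 0.
Imposing symmetry (q_j = q for all j) turns Σ_{j≠i} q_j into 4q, so 33 = 6q and q = 5.5.

5.5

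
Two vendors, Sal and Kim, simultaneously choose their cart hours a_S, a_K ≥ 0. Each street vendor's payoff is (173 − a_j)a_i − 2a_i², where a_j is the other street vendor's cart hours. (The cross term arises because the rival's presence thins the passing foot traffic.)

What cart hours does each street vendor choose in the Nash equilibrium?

Sal's payoff is (173 − a_K)a_S − 2a_S².
∂π/∂a_S = 173 − a_K − 4a_S = 0, so a_S = 43.25 − 0.25a_K.
Setting a_S = a_K in the reaction function: a_S = 43.25 − 0.25a_S, so a_S = 43.25 / 1.25 = 34.6.

34.6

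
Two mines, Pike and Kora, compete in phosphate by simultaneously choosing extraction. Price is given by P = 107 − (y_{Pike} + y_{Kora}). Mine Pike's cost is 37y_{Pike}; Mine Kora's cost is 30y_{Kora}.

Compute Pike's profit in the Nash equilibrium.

441

Mine Pike's profit: π = y_{Pike}(107 − (y_{Pike} + y_{Kora})) − 37y_{Pike}.
∂π/∂y_{Pike} = 70 − 2y_{Pike} − y_{Kora} = 0, so y_{Pike} = 35 − 0.5y_{Kora}.
By the same steps for Kora: y_{Kora} = 38.5 − 0.5y_{Pike}.
Plugging y_{Kora} into Pike's best response: y_{Pike} = 35 − 0.5(38.5 − 0.5y_{Pike}) ⇒ 0.75y_{Pike} = 15.75, so y_{Pike} = 21.
Then y_{Kora} = 38.5 − 0.5·21 = 28.
Price P = 107 − 49 = 58.
Pike's profit: (58 − 37)·21 = 441.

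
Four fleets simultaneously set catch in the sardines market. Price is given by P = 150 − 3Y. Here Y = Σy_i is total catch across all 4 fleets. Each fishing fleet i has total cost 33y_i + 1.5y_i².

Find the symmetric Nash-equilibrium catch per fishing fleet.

A representative fishing fleet's profit is π_i = y_i(150 − 3Y) − 33y_i − 1.5y_i², with Y = y_i + Σ_{j≠i} y_j.
First-order condition: 117 − 9y_i − 3Σ_{j≠i} y_j = 0.
In a symmetric equilibrium every fishing fleet chooses the same y, so Σ_{j≠i} y_j = 3y. The condition becomes 117 − 18y = 0, giving y = 117/18 = 6.5.

6.5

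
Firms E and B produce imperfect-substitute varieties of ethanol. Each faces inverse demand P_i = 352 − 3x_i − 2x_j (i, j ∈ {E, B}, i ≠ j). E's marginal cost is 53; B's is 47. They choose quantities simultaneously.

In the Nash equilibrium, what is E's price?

Firm E's profit: π = x_E(352 − 3x_E − 2x_B) − 53x_E.
∂π/∂x_E = 299 − 6x_E − 2x_B = 0 ⇒ x_E = 299/6 − (1/3)x_B.
Similarly x_B = 305/6 − (1/3)x_E.
Substituting the second reaction function into the first: x_E = 299/6 − (1/3)(305/6 − (1/3)x_E), which gives (8/9)x_E = 296/9 ⇒ x_E = 37.
Then x_B = 305/6 − (1/3)·37 = 38.5.
P_E = 352 − 3·37 − 2·38.5 = 164.

164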